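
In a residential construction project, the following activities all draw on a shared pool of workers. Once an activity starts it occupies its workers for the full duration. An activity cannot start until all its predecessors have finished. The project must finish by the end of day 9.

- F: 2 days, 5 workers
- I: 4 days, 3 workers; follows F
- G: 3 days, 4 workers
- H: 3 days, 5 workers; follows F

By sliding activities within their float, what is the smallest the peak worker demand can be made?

7

Early-start (F@1, I@3, G@1, H@3) gives peak 12: d1:9  d2:9  d3:12  d4:8  d5:8  d6:3  d7:0  d8:0  d9:0.
Shift G→3, H→7.
Schedule F@1, I@3, G@3, H@7: d1:5  d2:5  d3:7  d4:7  d5:7  d6:3  d7:5  d8:5  d9:5 — peak 7.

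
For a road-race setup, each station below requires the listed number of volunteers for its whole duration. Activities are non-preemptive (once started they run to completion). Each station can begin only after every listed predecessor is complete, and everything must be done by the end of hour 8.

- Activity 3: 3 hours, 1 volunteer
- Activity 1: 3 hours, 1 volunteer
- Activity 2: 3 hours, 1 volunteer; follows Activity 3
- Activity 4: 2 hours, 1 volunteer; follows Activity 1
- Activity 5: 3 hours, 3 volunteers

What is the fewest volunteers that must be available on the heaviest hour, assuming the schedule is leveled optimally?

4

Early-start (Activity 3@1, Activity 1@1, Activity 2@4, Activity 4@4, Activity 5@1) gives peak 5: h1:5  h2:5  h3:5  h4:2  h5:2  h6:1  h7:0  h8:0.
Shift Activity 5→6.
Schedule Activity 3@1, Activity 1@1, Activity 2@4, Activity 4@4, Activity 5@6: h1:2  h2:2  h3:2  h4:2  h5:2  h6:4  h7:3  h8:3 — peak 4.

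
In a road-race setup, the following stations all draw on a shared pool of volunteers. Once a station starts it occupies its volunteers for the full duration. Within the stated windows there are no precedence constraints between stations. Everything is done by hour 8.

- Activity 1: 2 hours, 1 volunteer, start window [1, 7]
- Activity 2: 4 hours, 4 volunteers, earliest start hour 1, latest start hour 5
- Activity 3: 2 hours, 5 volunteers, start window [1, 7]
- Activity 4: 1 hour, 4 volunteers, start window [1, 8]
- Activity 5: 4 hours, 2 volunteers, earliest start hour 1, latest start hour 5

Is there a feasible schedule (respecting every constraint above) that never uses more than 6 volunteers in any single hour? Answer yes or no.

yes

Schedule Activity 1@1, Activity 2@1, Activity 3@7, Activity 4@5, Activity 5@3: h1:5  h2:5  h3:6  h4:6  h5:6  h6:2  h7:5  h8:5 — peak 6 ≤ 6.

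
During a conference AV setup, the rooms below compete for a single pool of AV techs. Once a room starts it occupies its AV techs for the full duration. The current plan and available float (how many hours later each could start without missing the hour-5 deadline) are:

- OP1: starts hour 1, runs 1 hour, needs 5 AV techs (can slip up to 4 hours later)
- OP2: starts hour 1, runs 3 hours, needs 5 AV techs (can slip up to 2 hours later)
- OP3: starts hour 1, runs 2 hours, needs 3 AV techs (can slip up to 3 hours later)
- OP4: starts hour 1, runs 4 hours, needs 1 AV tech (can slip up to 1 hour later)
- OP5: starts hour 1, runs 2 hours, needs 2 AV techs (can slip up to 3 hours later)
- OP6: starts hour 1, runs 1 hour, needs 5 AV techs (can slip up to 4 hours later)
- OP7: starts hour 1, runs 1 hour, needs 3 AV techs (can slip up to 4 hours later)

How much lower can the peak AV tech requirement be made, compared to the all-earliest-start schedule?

Early-start peak: h1:24  h2:11  h3:6  h4:1  h5:0 ⇒ 24.
Leveled (OP1@1, OP2@2, OP3@1, OP4@1, OP5@3, OP6@5, OP7@5): h1:9  h2:9  h3:8  h4:8  h5:8 ⇒ 9.
Reduction 24 − 9 = 15.

15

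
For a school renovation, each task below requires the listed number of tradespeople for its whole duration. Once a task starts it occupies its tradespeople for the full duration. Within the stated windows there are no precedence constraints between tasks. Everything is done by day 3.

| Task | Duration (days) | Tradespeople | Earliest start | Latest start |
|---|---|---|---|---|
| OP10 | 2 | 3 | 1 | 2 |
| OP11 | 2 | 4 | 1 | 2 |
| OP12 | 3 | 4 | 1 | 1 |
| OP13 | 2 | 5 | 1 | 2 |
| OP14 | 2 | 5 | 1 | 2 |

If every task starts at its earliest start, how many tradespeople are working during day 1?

At early start, day 1 has: OP10, OP11, OP12, OP13, OP14.
Demand: 3 + 4 + 4 + 5 + 5 = 21.

21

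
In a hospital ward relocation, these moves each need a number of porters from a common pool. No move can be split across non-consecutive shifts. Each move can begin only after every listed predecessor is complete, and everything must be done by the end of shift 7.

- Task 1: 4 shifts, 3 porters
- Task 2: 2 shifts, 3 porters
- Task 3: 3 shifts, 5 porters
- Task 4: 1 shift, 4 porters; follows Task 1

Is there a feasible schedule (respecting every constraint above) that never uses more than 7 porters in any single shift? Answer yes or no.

no

The minimum achievable peak is 8; 7 < 8, so no feasible schedule stays within the cap.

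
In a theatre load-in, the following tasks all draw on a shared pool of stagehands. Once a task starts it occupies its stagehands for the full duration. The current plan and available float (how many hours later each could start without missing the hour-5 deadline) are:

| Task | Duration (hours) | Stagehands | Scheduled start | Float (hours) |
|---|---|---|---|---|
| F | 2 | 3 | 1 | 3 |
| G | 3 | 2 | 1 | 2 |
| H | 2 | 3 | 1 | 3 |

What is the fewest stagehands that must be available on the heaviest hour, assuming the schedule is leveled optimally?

5

Early-start (F@1, G@1, H@1) gives peak 8: h1:8  h2:8  h3:2  h4:0  h5:0.
Shift H→3.
Schedule F@1, G@1, H@3: h1:5  h2:5  h3:5  h4:3  h5:0 — peak 5.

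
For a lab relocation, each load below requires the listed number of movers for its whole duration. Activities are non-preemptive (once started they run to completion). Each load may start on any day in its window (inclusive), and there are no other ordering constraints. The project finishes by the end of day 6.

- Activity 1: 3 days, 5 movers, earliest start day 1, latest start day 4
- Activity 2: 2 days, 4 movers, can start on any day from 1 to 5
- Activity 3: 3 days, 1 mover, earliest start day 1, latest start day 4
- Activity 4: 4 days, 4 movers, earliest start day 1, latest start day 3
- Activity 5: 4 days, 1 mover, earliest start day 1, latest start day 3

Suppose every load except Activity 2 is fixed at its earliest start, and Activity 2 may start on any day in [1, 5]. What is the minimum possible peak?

11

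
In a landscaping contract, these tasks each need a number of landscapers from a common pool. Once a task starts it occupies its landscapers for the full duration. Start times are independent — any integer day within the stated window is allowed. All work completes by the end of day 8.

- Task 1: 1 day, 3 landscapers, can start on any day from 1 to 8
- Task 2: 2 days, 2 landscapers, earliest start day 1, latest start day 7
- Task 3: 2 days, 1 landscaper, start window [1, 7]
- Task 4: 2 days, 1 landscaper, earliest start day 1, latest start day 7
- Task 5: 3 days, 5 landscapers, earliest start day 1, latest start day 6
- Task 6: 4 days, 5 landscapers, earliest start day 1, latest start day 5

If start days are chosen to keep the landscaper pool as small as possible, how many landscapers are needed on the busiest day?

7

Early-start (Task 1@1, Task 2@1, Task 3@1, Task 4@1, Task 5@1, Task 6@1) gives peak 17: d1:17  d2:14  d3:10  d4:5  d5:0  d6:0  d7:0  d8:0.
Shift Task 3→3, Task 4→3, Task 5→2, Task 6→5.
Schedule Task 1@1, Task 2@1, Task 3@3, Task 4@3, Task 5@2, Task 6@5: d1:5  d2:7  d3:7  d4:7  d5:5  d6:5  d7:5  d8:5 — peak 7.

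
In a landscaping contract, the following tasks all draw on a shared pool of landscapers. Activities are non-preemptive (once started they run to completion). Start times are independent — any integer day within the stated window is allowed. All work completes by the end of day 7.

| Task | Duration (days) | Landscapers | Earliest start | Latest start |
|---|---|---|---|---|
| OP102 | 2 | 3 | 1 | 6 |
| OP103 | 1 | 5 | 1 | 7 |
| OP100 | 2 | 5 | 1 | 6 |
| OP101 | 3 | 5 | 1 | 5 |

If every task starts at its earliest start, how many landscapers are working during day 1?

18

At early start, day 1 has: OP102, OP103, OP100, OP101.
Demand: 3 + 5 + 5 + 5 = 18.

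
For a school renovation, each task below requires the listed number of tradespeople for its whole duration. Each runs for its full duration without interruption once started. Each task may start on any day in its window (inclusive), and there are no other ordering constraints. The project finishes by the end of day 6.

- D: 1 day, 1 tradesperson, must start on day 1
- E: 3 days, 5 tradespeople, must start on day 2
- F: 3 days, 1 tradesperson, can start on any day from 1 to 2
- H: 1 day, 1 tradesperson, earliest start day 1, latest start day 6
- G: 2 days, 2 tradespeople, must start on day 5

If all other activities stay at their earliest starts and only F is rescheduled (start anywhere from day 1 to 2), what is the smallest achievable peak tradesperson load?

6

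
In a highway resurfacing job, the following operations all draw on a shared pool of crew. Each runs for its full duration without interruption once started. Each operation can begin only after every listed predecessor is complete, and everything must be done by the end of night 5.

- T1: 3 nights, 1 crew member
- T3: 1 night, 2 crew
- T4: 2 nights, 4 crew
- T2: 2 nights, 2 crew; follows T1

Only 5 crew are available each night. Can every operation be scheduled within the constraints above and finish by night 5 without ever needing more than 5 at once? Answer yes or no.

Schedule T1@1, T3@1, T4@2, T2@4: n1:3  n2:5  n3:5  n4:2  n5:2 — peak 5 ≤ 5.

yes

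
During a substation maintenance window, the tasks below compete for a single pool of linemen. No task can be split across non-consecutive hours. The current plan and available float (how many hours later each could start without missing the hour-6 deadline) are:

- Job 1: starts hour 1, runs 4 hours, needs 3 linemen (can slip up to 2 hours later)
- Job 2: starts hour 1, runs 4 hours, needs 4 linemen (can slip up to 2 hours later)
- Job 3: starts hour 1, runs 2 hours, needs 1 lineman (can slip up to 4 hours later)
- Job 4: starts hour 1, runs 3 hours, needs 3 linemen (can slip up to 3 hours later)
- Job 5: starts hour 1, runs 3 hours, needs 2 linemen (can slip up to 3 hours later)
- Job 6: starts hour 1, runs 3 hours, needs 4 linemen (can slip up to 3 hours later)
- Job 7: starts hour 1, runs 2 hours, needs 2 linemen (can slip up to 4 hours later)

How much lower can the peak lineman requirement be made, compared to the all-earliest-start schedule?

7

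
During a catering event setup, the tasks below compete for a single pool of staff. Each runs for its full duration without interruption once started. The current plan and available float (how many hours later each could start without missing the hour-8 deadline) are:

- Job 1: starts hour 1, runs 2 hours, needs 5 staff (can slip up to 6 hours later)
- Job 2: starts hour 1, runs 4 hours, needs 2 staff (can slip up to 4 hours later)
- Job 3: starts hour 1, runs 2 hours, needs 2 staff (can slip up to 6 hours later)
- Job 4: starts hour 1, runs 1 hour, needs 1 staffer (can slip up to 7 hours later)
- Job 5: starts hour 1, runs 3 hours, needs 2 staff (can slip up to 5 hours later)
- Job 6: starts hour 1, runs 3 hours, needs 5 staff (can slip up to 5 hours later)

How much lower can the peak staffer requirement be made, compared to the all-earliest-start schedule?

Early-start peak: h1:17  h2:16  h3:9  h4:2  h5:0  h6:0  h7:0  h8:0 ⇒ 17.
Leveled (Job 1@1, Job 2@1, Job 3@3, Job 4@3, Job 5@3, Job 6@5): h1:7  h2:7  h3:7  h4:6  h5:7  h6:5  h7:5  h8:0 ⇒ 7.
Reduction 17 − 7 = 10.

10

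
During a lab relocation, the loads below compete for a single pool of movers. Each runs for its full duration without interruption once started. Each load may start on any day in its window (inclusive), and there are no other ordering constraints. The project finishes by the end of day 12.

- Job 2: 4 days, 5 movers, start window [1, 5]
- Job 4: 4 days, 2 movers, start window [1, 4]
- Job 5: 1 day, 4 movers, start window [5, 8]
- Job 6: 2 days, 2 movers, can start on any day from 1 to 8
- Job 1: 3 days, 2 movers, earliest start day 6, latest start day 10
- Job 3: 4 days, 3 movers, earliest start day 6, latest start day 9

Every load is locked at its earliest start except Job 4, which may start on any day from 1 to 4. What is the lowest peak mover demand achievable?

Job 4@1: d1:9  d2:9  d3:7  d4:7  d5:4  d6:5  d7:5  d8:5  d9:3  d10:0  d11:0  d12:0 → peak 9
Job 4@2: d1:7  d2:9  d3:7  d4:7  d5:6  d6:5  d7:5  d8:5  d9:3  d10:0  d11:0  d12:0 → peak 9
Job 4@3: d1:7  d2:7  d3:7  d4:7  d5:6  d6:7  d7:5  d8:5  d9:3  d10:0  d11:0  d12:0 → peak 7
Job 4@4: d1:7  d2:7  d3:5  d4:7  d5:6  d6:7  d7:7  d8:5  d9:3  d10:0  d11:0  d12:0 → peak 7
Best is Job 4@3, peak 7.

7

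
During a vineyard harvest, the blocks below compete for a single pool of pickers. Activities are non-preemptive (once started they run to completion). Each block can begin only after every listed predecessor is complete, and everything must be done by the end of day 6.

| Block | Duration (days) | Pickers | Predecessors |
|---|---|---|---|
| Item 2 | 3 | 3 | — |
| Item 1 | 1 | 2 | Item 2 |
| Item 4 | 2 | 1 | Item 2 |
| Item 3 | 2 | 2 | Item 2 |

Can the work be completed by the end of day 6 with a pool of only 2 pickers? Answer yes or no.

no

Total picker-days = 17; over 6 days the average is 17/6 > 2, so some day must exceed 2.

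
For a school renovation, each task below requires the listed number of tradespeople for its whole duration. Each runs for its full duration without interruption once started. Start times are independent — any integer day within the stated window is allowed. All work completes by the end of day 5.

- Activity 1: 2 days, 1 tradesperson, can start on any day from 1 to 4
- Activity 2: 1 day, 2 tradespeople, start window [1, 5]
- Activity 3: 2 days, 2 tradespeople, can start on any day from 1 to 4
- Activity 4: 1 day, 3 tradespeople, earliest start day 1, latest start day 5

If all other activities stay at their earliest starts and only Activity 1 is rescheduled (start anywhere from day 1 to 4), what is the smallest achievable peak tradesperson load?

7

Activity 1@1: d1:8  d2:3  d3:0  d4:0  d5:0 → peak 8
Activity 1@2: d1:7  d2:3  d3:1  d4:0  d5:0 → peak 7
Activity 1@3: d1:7  d2:2  d3:1  d4:1  d5:0 → peak 7
Activity 1@4: d1:7  d2:2  d3:0  d4:1  d5:1 → peak 7
Best is Activity 1@2, peak 7.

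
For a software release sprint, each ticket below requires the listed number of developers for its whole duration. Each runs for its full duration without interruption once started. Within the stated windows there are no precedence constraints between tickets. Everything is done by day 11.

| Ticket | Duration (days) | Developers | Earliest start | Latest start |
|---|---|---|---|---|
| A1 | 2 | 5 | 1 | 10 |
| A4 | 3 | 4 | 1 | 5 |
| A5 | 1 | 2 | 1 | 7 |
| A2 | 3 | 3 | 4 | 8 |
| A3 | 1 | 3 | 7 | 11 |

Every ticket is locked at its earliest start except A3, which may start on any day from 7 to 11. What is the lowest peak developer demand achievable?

11

A3@7: d1:11  d2:9  d3:4  d4:3  d5:3  d6:3  d7:3  d8:0  d9:0  d10:0  d11:0 → peak 11
A3@8: d1:11  d2:9  d3:4  d4:3  d5:3  d6:3  d7:0  d8:3  d9:0  d10:0  d11:0 → peak 11
A3@9: d1:11  d2:9  d3:4  d4:3  d5:3  d6:3  d7:0  d8:0  d9:3  d10:0  d11:0 → peak 11
A3@10: d1:11  d2:9  d3:4  d4:3  d5:3  d6:3  d7:0  d8:0  d9:0  d10:3  d11:0 → peak 11
A3@11: d1:11  d2:9  d3:4  d4:3  d5:3  d6:3  d7:0  d8:0  d9:0  d10:0  d11:3 → peak 11
Best is A3@7, peak 11.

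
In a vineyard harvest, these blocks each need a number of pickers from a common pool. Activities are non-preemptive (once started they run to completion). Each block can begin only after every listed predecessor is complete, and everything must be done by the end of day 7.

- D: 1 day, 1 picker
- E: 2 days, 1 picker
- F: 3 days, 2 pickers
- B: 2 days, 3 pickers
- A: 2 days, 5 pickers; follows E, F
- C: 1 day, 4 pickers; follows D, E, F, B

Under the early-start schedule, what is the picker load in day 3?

At early start, day 3 has: F.
Demand: 2 = 2.

2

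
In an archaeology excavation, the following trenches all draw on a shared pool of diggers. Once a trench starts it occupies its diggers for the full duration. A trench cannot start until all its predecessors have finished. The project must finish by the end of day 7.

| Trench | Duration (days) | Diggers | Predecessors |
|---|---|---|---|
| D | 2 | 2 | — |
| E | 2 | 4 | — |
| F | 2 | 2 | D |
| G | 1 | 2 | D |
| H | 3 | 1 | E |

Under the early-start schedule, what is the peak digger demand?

Early-start schedule: D@1, E@1, F@3, G@3, H@3.
Load per day: day 1: 6, day 2: 6, day 3: 5, day 4: 3, day 5: 1, day 6: 0, day 7: 0.
Peak is 6.

6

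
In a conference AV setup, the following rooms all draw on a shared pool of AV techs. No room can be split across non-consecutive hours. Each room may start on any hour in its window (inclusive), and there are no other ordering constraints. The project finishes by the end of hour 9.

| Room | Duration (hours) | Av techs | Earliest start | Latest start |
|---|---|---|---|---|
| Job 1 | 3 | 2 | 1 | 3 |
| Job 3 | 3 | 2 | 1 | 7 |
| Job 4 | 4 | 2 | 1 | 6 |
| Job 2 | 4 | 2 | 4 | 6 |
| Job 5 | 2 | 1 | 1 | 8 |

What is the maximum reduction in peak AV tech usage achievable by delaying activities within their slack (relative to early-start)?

3

Early-start peak: h1:7  h2:7  h3:6  h4:4  h5:2  h6:2  h7:2  h8:0  h9:0 ⇒ 7.
Leveled (Job 1@1, Job 3@1, Job 4@4, Job 2@4, Job 5@8): h1:4  h2:4  h3:4  h4:4  h5:4  h6:4  h7:4  h8:1  h9:1 ⇒ 4.
Reduction 7 − 4 = 3.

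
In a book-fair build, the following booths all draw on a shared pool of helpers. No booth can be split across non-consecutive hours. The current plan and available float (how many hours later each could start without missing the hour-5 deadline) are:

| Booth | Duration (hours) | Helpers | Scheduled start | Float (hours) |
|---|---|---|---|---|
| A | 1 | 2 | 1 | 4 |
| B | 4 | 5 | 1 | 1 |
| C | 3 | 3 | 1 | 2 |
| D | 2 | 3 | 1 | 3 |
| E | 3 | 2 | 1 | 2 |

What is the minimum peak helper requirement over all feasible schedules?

10

Early-start (A@1, B@1, C@1, D@1, E@1) gives peak 15: h1:15  h2:13  h3:10  h4:5  h5:0.
Shift D→4, E→2.
Schedule A@1, B@1, C@1, D@4, E@2: h1:10  h2:10  h3:10  h4:10  h5:3 — peak 10.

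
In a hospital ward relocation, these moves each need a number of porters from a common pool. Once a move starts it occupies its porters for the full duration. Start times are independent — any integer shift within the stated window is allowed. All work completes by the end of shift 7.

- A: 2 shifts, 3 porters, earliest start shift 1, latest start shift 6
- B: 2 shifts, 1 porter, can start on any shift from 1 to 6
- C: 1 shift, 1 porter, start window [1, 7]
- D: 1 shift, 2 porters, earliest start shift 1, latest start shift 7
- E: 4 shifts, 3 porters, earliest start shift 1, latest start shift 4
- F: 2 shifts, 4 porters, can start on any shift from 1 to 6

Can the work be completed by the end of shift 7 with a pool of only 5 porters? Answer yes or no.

no

The minimum achievable peak is 6; 5 < 6, so no feasible schedule stays within the cap.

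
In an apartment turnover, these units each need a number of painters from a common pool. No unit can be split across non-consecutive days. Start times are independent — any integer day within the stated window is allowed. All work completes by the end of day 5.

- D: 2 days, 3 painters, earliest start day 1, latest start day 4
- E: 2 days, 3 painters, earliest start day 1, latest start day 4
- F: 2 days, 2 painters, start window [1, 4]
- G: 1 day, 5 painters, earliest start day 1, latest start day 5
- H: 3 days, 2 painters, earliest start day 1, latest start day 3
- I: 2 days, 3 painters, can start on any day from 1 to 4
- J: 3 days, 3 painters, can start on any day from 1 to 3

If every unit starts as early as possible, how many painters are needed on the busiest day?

21

Early-start schedule: D@1, E@1, F@1, G@1, H@1, I@1, J@1.
Load per day: day 1: 21, day 2: 16, day 3: 5, day 4: 0, day 5: 0.
Peak is 21.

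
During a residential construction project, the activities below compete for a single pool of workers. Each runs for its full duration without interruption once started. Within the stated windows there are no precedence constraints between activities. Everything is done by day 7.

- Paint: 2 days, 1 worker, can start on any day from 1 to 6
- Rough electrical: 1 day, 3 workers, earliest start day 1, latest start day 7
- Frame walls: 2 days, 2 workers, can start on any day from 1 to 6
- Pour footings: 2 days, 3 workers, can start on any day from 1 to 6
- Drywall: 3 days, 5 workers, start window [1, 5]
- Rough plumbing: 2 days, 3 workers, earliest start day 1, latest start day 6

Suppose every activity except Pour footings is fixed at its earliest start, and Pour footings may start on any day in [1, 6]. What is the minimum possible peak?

14

Pour footings@1: d1:17  d2:14  d3:5  d4:0  d5:0  d6:0  d7:0 → peak 17
Pour footings@2: d1:14  d2:14  d3:8  d4:0  d5:0  d6:0  d7:0 → peak 14
Pour footings@3: d1:14  d2:11  d3:8  d4:3  d5:0  d6:0  d7:0 → peak 14
Pour footings@4: d1:14  d2:11  d3:5  d4:3  d5:3  d6:0  d7:0 → peak 14
Pour footings@5: d1:14  d2:11  d3:5  d4:0  d5:3  d6:3  d7:0 → peak 14
Pour footings@6: d1:14  d2:11  d3:5  d4:0  d5:0  d6:3  d7:3 → peak 14
Best is Pour footings@2, peak 14.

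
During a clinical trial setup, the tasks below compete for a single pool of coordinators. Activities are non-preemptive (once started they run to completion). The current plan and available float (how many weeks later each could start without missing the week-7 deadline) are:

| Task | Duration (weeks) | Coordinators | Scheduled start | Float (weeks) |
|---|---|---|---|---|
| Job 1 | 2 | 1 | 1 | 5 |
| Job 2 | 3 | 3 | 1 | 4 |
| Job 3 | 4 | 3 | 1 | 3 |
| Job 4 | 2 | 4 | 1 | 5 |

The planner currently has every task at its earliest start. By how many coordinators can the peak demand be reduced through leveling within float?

5

Early-start peak: w1:11  w2:11  w3:6  w4:3  w5:0  w6:0  w7:0 ⇒ 11.
Leveled (Job 1@1, Job 2@3, Job 3@1, Job 4@6): w1:4  w2:4  w3:6  w4:6  w5:3  w6:4  w7:4 ⇒ 6.
Reduction 11 − 6 = 5.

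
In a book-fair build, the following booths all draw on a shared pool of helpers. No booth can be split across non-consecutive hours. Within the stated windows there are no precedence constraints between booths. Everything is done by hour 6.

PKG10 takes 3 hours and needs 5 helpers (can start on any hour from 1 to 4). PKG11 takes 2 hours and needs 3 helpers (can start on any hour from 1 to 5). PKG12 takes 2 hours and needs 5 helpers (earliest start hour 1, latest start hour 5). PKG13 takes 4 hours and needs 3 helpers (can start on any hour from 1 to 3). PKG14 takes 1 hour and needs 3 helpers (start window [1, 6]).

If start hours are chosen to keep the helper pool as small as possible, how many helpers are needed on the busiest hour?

Early-start (PKG10@1, PKG11@1, PKG12@1, PKG13@1, PKG14@1) gives peak 19: h1:19  h2:16  h3:8  h4:3  h5:0  h6:0.
Shift PKG12→4, PKG13→3, PKG14→6.
Schedule PKG10@1, PKG11@1, PKG12@4, PKG13@3, PKG14@6: h1:8  h2:8  h3:8  h4:8  h5:8  h6:6 — peak 8.
Total helper-hours = 46 over 6 hours ⇒ peak ≥ ⌈46/6⌉ = 8, so 8 is optimal.

8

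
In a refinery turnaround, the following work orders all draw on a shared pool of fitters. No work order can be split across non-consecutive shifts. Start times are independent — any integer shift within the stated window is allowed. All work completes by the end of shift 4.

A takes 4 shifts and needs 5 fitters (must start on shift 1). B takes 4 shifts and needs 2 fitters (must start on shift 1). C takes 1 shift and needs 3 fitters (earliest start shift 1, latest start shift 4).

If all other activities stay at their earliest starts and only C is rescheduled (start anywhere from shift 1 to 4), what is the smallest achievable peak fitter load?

10

C@1: s1:10  s2:7  s3:7  s4:7 → peak 10
C@2: s1:7  s2:10  s3:7  s4:7 → peak 10
C@3: s1:7  s2:7  s3:10  s4:7 → peak 10
C@4: s1:7  s2:7  s3:7  s4:10 → peak 10
Best is C@1, peak 10.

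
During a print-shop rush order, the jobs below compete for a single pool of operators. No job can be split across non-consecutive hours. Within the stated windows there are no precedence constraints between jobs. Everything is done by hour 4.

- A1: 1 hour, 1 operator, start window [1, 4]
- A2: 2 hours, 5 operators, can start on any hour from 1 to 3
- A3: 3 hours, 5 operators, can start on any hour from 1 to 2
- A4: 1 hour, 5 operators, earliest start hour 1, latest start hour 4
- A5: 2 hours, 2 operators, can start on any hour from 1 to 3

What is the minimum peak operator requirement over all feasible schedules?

Early-start (A1@1, A2@1, A3@1, A4@1, A5@1) gives peak 18: h1:18  h2:12  h3:5  h4:0.
Shift A2→3, A4→4.
Schedule A1@1, A2@3, A3@1, A4@4, A5@1: h1:8  h2:7  h3:10  h4:10 — peak 10.

10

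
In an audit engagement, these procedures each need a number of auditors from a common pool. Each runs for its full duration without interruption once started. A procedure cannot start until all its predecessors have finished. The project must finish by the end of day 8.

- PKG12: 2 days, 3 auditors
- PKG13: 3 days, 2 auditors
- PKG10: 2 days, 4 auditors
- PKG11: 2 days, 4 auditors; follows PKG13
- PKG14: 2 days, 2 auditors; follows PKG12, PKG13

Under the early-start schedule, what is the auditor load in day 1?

9

At early start, day 1 has: PKG12, PKG13, PKG10.
Demand: 3 + 2 + 4 = 9.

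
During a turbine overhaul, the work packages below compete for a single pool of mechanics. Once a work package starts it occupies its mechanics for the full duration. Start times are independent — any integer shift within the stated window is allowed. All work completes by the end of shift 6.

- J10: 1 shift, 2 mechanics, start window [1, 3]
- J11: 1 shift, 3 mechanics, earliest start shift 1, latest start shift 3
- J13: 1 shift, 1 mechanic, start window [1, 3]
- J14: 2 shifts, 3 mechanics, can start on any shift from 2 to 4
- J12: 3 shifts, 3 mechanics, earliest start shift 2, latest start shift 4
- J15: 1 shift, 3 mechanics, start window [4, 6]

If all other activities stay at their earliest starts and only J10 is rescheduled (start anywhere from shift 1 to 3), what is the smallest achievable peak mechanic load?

6

J10@1: s1:6  s2:6  s3:6  s4:6  s5:0  s6:0 → peak 6
J10@2: s1:4  s2:8  s3:6  s4:6  s5:0  s6:0 → peak 8
J10@3: s1:4  s2:6  s3:8  s4:6  s5:0  s6:0 → peak 8
Best is J10@1, peak 6.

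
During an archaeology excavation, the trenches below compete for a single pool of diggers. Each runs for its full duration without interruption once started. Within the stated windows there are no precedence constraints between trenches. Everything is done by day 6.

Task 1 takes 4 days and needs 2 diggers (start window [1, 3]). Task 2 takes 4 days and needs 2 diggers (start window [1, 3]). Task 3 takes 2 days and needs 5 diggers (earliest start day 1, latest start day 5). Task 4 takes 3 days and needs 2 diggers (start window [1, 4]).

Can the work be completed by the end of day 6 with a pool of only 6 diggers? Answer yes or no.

yes

Schedule Task 1@1, Task 2@1, Task 3@5, Task 4@1: d1:6  d2:6  d3:6  d4:4  d5:5  d6:5 — peak 6 ≤ 6.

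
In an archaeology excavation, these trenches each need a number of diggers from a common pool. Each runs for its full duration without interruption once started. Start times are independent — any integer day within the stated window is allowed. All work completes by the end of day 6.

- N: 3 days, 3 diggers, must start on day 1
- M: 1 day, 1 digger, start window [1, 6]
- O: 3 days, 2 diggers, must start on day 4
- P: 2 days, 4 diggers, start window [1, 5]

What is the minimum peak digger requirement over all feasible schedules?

6

Early-start (N@1, M@1, O@4, P@1) gives peak 8: d1:8  d2:7  d3:3  d4:2  d5:2  d6:2.
Shift P→4.
Schedule N@1, M@1, O@4, P@4: d1:4  d2:3  d3:3  d4:6  d5:6  d6:2 — peak 6.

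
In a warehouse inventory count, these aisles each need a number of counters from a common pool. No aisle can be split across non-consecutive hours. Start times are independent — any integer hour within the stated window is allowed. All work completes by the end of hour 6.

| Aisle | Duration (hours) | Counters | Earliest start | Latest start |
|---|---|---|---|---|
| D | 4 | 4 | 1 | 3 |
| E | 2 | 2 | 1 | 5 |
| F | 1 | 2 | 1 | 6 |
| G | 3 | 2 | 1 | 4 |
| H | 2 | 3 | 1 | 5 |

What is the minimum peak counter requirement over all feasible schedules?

6

Early-start (D@1, E@1, F@1, G@1, H@1) gives peak 13: h1:13  h2:11  h3:6  h4:4  h5:0  h6:0.
Shift F→3, G→4, H→5.
Schedule D@1, E@1, F@3, G@4, H@5: h1:6  h2:6  h3:6  h4:6  h5:5  h6:5 — peak 6.
Total counter-hours = 34 over 6 hours ⇒ peak ≥ ⌈34/6⌉ = 6, so 6 is optimal.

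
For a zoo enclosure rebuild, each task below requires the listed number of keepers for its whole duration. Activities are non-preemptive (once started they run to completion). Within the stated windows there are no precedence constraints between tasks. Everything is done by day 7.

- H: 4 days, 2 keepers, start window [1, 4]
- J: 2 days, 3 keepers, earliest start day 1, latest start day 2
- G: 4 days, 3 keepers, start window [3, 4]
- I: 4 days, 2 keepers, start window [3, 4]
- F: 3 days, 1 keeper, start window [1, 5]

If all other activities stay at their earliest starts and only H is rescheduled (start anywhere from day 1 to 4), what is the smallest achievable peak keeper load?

H@1: d1:6  d2:6  d3:8  d4:7  d5:5  d6:5  d7:0 → peak 8
H@2: d1:4  d2:6  d3:8  d4:7  d5:7  d6:5  d7:0 → peak 8
H@3: d1:4  d2:4  d3:8  d4:7  d5:7  d6:7  d7:0 → peak 8
H@4: d1:4  d2:4  d3:6  d4:7  d5:7  d6:7  d7:2 → peak 7
Best is H@4, peak 7.

7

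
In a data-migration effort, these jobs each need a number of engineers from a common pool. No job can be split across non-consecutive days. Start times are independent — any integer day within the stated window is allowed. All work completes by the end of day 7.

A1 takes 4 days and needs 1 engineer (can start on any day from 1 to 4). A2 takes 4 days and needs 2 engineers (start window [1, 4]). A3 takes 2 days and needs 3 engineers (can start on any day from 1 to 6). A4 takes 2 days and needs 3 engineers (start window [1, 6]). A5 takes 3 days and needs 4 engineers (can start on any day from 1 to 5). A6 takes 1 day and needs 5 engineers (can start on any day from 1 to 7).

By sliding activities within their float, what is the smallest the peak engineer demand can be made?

7

Early-start (A1@1, A2@1, A3@1, A4@1, A5@1, A6@1) gives peak 18: d1:18  d2:13  d3:7  d4:3  d5:0  d6:0  d7:0.
Shift A4→5, A5→3, A6→7.
Schedule A1@1, A2@1, A3@1, A4@5, A5@3, A6@7: d1:6  d2:6  d3:7  d4:7  d5:7  d6:3  d7:5 — peak 7.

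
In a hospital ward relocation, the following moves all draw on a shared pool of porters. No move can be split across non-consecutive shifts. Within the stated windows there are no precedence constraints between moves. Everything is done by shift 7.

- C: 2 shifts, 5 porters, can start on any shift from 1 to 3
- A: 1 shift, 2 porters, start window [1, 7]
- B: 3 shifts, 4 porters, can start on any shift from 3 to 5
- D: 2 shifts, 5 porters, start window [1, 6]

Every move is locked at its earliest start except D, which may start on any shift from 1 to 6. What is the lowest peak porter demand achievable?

7

D@1: s1:12  s2:10  s3:4  s4:4  s5:4  s6:0  s7:0 → peak 12
D@2: s1:7  s2:10  s3:9  s4:4  s5:4  s6:0  s7:0 → peak 10
D@3: s1:7  s2:5  s3:9  s4:9  s5:4  s6:0  s7:0 → peak 9
D@4: s1:7  s2:5  s3:4  s4:9  s5:9  s6:0  s7:0 → peak 9
D@5: s1:7  s2:5  s3:4  s4:4  s5:9  s6:5  s7:0 → peak 9
D@6: s1:7  s2:5  s3:4  s4:4  s5:4  s6:5  s7:5 → peak 7
Best is D@6, peak 7.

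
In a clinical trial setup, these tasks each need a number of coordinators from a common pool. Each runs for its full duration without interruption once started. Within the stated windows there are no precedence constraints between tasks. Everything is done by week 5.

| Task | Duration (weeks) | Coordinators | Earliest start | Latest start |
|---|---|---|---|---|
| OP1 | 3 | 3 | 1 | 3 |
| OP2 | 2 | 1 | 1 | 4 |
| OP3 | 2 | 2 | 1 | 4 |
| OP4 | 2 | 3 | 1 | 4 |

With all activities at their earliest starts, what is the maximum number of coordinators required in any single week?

9

Early-start schedule: OP1@1, OP2@1, OP3@1, OP4@1.
Load per week: week 1: 9, week 2: 9, week 3: 3, week 4: 0, week 5: 0.
Peak is 9.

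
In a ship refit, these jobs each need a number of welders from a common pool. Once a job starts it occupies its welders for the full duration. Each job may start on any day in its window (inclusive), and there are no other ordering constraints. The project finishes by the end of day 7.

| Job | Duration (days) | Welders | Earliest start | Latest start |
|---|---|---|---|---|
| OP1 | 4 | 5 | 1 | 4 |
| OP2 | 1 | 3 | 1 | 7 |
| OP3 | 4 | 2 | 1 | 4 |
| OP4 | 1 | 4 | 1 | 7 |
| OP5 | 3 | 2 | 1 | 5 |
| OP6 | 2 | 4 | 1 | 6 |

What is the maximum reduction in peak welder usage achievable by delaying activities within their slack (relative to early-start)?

12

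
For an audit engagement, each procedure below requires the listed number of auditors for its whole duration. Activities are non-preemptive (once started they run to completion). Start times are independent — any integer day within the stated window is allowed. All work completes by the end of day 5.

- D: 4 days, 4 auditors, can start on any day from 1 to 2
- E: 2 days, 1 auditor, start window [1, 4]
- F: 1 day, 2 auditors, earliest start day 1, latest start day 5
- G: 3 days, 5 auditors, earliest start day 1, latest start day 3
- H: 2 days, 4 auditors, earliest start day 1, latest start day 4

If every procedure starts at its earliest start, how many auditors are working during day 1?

At early start, day 1 has: D, E, F, G, H.
Demand: 4 + 1 + 2 + 5 + 4 = 16.

16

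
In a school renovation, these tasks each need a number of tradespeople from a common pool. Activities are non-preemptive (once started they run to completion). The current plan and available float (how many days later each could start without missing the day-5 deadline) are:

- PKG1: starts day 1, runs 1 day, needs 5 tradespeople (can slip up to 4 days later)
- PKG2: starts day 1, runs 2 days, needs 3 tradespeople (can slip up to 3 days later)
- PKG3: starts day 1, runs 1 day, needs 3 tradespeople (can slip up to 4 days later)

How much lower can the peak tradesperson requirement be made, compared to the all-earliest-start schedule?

6

Early-start peak: d1:11  d2:3  d3:0  d4:0  d5:0 ⇒ 11.
Leveled (PKG1@1, PKG2@2, PKG3@4): d1:5  d2:3  d3:3  d4:3  d5:0 ⇒ 5.
Reduction 11 − 5 = 6.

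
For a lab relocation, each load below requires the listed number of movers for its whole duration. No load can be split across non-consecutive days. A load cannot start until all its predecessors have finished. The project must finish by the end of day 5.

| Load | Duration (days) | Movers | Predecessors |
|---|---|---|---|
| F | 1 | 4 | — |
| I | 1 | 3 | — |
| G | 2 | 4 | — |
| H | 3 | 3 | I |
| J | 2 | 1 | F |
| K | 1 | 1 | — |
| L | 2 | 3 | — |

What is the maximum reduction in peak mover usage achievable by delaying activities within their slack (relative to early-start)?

Early-start peak: d1:15  d2:11  d3:4  d4:3  d5:0 ⇒ 15.
Leveled (F@1, I@1, G@2, H@2, J@4, K@5, L@4): d1:7  d2:7  d3:7  d4:7  d5:5 ⇒ 7.
Reduction 15 − 7 = 8.

8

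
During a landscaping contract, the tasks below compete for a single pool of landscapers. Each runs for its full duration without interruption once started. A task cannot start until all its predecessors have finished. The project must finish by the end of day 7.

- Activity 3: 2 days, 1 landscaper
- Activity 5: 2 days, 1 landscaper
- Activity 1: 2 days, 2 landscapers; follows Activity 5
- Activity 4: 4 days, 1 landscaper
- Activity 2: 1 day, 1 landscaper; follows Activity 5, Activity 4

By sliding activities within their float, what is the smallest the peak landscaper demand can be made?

2

Early-start (Activity 3@1, Activity 5@1, Activity 1@3, Activity 4@1, Activity 2@5) gives peak 3: d1:3  d2:3  d3:3  d4:3  d5:1  d6:0  d7:0.
Shift Activity 5→3, Activity 1→5, Activity 2→7.
Schedule Activity 3@1, Activity 5@3, Activity 1@5, Activity 4@1, Activity 2@7: d1:2  d2:2  d3:2  d4:2  d5:2  d6:2  d7:1 — peak 2.
Total landscaper-days = 13 over 7 days ⇒ peak ≥ ⌈13/7⌉ = 2, so 2 is optimal.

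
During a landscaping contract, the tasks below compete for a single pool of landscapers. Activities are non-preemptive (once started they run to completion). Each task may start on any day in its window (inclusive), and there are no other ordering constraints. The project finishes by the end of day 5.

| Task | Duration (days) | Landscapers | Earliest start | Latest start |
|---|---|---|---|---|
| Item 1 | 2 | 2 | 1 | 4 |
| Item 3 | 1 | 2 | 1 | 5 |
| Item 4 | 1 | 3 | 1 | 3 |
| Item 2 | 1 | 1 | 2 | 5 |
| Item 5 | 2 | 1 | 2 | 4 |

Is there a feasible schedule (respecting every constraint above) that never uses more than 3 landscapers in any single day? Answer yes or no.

yes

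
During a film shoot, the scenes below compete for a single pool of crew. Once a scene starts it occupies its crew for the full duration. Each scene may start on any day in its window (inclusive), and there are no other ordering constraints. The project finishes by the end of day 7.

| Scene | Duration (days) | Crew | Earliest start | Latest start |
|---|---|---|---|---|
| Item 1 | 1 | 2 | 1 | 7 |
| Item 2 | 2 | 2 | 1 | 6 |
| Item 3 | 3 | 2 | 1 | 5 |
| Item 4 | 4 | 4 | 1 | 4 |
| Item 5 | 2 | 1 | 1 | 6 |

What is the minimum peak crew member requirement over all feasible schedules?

Early-start (Item 1@1, Item 2@1, Item 3@1, Item 4@1, Item 5@1) gives peak 11: d1:11  d2:9  d3:6  d4:4  d5:0  d6:0  d7:0.
Shift Item 2→2, Item 4→4.
Schedule Item 1@1, Item 2@2, Item 3@1, Item 4@4, Item 5@1: d1:5  d2:5  d3:4  d4:4  d5:4  d6:4  d7:4 — peak 5.
Total crew member-days = 30 over 7 days ⇒ peak ≥ ⌈30/7⌉ = 5, so 5 is optimal.

5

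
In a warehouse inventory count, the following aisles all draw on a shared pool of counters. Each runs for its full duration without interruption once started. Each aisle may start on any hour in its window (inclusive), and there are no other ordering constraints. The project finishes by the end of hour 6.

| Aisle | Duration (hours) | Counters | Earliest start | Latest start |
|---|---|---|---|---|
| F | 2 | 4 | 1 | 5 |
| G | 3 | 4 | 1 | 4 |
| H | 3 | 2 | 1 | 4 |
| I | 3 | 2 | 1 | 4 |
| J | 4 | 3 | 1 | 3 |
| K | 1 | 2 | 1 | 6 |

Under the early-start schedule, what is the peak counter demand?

17

Early-start schedule: F@1, G@1, H@1, I@1, J@1, K@1.
Load per hour: hour 1: 17, hour 2: 15, hour 3: 11, hour 4: 3, hour 5: 0, hour 6: 0.
Peak is 17.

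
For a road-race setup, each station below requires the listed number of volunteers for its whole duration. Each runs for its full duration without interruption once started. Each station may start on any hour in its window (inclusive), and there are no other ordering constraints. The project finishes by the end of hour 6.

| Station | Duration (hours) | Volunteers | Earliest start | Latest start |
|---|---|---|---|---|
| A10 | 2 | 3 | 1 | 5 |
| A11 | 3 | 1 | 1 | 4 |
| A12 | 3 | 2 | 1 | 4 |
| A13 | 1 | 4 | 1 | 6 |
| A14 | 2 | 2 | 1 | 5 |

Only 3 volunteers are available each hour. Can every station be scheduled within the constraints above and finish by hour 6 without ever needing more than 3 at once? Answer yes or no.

Total volunteer-hours = 23; over 6 hours the average is 23/6 > 3, so some hour must exceed 3.

no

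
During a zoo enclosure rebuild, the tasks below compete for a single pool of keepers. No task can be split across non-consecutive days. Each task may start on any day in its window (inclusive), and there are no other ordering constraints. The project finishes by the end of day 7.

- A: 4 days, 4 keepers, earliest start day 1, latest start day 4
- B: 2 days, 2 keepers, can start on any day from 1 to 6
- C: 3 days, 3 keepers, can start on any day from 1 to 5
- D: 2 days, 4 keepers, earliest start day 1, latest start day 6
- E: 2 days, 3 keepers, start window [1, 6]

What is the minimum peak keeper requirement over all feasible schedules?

Early-start (A@1, B@1, C@1, D@1, E@1) gives peak 16: d1:16  d2:16  d3:7  d4:4  d5:0  d6:0  d7:0.
Shift C→3, D→5, E→6.
Schedule A@1, B@1, C@3, D@5, E@6: d1:6  d2:6  d3:7  d4:7  d5:7  d6:7  d7:3 — peak 7.
Total keeper-days = 43 over 7 days ⇒ peak ≥ ⌈43/7⌉ = 7, so 7 is optimal.

7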